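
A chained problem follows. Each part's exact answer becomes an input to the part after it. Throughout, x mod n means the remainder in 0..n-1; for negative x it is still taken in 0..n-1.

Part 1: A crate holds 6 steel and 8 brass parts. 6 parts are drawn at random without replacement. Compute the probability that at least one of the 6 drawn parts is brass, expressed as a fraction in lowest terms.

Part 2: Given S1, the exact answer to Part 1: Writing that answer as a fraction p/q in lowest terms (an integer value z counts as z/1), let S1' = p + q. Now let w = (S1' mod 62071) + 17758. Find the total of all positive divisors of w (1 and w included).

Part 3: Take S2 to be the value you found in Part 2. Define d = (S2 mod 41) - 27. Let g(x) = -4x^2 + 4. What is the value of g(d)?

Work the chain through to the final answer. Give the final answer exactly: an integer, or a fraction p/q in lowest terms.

Part 1: total draws C(14,6) = 3003; complement C(6,6) = 1; favorable 3003 - 1 = 3002; P = 3002/3003; answer 3002/3003
Part 2: S1 = 3002/3003; threaded value p + q = 6005; w = 23763; 23763 = 3 * 89^2; sigma = (1 + 3) * (1 + 89 + 7921) = 4 * 8011 = 32044; answer 32044
Part 3: S2 = 32044; d = -4; -4*(-4)^2 + 4 = (-64) + (4) = -60; answer -60

-60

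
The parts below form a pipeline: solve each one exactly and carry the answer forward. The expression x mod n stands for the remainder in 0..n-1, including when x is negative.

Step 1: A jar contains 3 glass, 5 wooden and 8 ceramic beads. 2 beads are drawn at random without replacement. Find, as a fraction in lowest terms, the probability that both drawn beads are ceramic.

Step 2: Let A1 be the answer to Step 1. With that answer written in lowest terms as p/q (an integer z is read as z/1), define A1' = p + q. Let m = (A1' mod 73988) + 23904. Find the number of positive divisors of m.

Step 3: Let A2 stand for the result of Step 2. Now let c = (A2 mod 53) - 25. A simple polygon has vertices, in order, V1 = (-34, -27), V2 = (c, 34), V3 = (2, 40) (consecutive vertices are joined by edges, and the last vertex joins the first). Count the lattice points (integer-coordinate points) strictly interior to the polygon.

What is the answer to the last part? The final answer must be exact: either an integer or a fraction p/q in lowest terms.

Step 1: total draws C(16,2) = 120; favorable C(8,2) = 28; P = 7/30; answer 7/30
Step 2: A1 = 7/30; threaded value p + q = 37; m = 23941; 23941 = 89 * 269; number of divisors = (1+1) * (1+1) = 4; answer 4
Step 3: A2 = 4; c = -21; cross terms: (-34*34 - -21*-27)=-1723, (-21*40 - 2*34)=-908, (2*-27 - -34*40)=1306; twice the area = |-1325| = 1325; area = 1325/2; boundary points = 1 + 1 + 1 = 3; strictly interior points = area - boundary/2 + 1 = 662; answer 662

662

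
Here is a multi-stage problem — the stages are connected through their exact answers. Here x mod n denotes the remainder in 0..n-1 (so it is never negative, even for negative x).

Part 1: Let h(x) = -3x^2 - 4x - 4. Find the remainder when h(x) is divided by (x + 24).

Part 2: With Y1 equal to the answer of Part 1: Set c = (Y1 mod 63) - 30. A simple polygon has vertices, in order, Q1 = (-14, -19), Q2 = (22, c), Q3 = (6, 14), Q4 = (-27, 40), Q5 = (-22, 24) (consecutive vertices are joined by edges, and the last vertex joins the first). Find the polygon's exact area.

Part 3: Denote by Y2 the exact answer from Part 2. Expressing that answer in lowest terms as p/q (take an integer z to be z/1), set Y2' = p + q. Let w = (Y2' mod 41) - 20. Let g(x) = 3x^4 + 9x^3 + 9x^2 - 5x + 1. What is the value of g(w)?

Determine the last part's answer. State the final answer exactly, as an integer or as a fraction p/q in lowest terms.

13897

Part 1: remainder = value at the root: -3*(-24)^2 - 4*(-24)^1 - 4 = (-1728) + (96) + (-4) = -1636; answer -1636
Part 2: Y1 = -1636; c = -28; cross terms: (-14*-28 - 22*-19)=810, (22*14 - 6*-28)=476, (6*40 - -27*14)=618, (-27*24 - -22*40)=232, (-22*-19 - -14*24)=754; twice the area = |2890| = 2890; area = 1445; answer 1445
Part 3: Y2 = 1445; threaded value p + q = 1446; w = -9; 3*(-9)^4 + 9*(-9)^3 + 9*(-9)^2 - 5*(-9)^1 + 1 = (19683) + (-6561) + (729) + (45) + (1) = 13897; answer 13897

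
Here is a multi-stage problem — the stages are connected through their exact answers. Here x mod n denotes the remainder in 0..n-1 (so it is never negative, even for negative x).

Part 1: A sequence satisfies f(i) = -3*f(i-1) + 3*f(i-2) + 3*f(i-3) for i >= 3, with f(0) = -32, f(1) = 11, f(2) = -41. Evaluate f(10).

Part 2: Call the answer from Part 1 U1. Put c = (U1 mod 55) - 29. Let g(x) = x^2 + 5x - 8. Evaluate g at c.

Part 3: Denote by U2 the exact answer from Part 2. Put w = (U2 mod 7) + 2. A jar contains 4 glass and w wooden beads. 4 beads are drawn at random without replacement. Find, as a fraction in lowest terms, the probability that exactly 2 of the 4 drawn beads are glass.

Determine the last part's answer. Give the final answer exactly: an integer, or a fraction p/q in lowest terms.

Part 1: f(3) = -3*(-41) + 3*(11) + 3*(-32) = 60; iterating: f(3)=60, f(4)=-270, f(5)=867, f(6)=-3231, f(7)=11484, f(8)=-41544, f(9)=149391, f(10)=-538353; answer -538353
Part 2: U1 = -538353; c = 13; 1*(13)^2 + 5*(13)^1 - 8 = (169) + (65) + (-8) = 226; answer 226
Part 3: U2 = 226; w = 4; total draws C(8,4) = 70; favorable C(4,2)*C(4,2) = 36; P = 18/35; answer 18/35

18/35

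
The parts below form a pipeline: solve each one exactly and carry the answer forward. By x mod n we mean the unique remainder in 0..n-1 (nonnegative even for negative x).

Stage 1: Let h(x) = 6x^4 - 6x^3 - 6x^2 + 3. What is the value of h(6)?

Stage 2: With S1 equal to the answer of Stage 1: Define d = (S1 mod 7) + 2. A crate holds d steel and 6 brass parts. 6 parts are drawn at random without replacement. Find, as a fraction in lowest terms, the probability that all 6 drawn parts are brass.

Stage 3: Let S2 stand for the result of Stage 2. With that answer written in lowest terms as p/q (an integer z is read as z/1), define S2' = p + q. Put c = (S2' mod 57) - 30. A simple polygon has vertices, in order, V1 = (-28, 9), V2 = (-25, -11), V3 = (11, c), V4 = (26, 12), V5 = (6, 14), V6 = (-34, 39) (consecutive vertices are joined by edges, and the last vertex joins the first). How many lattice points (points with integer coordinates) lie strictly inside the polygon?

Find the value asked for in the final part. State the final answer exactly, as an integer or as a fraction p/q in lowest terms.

Stage 1: 6*(6)^4 - 6*(6)^3 - 6*(6)^2 + 3 = (7776) + (-1296) + (-216) + (3) = 6267; answer 6267
Stage 2: S1 = 6267; d = 4; total draws C(10,6) = 210; favorable C(6,6) = 1; P = 1/210; answer 1/210
Stage 3: S2 = 1/210; threaded value p + q = 211; c = 10; cross terms: (-28*-11 - -25*9)=533, (-25*10 - 11*-11)=-129, (11*12 - 26*10)=-128, (26*14 - 6*12)=292, (6*39 - -34*14)=710, (-34*9 - -28*39)=786; twice the area = |2064| = 2064; area = 1032; boundary points = 1 + 3 + 1 + 2 + 5 + 6 = 18; strictly interior points = area - boundary/2 + 1 = 1024; answer 1024

1024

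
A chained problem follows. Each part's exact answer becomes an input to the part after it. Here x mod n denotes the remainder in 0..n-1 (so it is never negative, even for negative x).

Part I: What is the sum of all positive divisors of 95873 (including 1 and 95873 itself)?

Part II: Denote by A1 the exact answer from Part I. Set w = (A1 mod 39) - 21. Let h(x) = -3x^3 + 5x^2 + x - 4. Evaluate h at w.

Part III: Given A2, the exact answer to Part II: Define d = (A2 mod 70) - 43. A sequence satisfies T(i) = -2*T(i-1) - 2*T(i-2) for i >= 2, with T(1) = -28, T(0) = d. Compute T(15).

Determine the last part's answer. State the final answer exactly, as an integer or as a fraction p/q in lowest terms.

-512

Part I: 95873 is prime, so its only divisors are 1 and 95873; sigma = 1 + 95873 = 95874; answer 95874
Part II: A1 = 95874; w = -9; -3*(-9)^3 + 5*(-9)^2 + 1*(-9)^1 - 4 = (2187) + (405) + (-9) + (-4) = 2579; answer 2579
Part III: A2 = 2579; d = 16; T(2) = -2*(-28) - 2*(16) = 24; iterating: T(2)=24, T(3)=8, T(4)=-64, T(5)=112, T(6)=-96, T(7)=-32, T(8)=256, T(9)=-448, T(10)=384, T(11)=128, T(12)=-1024, T(13)=1792, T(14)=-1536, T(15)=-512; answer -512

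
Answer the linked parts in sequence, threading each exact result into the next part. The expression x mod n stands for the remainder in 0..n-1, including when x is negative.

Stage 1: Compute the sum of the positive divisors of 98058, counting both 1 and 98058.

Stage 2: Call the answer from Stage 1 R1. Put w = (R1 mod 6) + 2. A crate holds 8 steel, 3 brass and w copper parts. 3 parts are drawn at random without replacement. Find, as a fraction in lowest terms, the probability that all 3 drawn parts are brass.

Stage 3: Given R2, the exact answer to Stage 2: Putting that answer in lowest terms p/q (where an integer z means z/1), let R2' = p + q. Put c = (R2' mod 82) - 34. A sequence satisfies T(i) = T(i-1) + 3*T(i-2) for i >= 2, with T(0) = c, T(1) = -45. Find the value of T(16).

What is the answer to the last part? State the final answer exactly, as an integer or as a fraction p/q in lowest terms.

Stage 1: 98058 = 2 * 3 * 59 * 277; sigma = (1 + 2) * (1 + 3) * (1 + 59) * (1 + 277) = 3 * 4 * 60 * 278 = 200160; answer 200160
Stage 2: R1 = 200160; w = 2; total draws C(13,3) = 286; favorable C(3,3) = 1; P = 1/286; answer 1/286
Stage 3: R2 = 1/286; threaded value p + q = 287; c = 7; T(2) = 1*(-45) + 3*(7) = -24; iterating: T(2)=-24, T(3)=-159, T(4)=-231, T(5)=-708, T(6)=-1401, T(7)=-3525, T(8)=-7728, T(9)=-18303, T(10)=-41487, T(11)=-96396, T(12)=-220857, T(13)=-510045, T(14)=-1172616, T(15)=-2702751, T(16)=-6220599; answer -6220599

-6220599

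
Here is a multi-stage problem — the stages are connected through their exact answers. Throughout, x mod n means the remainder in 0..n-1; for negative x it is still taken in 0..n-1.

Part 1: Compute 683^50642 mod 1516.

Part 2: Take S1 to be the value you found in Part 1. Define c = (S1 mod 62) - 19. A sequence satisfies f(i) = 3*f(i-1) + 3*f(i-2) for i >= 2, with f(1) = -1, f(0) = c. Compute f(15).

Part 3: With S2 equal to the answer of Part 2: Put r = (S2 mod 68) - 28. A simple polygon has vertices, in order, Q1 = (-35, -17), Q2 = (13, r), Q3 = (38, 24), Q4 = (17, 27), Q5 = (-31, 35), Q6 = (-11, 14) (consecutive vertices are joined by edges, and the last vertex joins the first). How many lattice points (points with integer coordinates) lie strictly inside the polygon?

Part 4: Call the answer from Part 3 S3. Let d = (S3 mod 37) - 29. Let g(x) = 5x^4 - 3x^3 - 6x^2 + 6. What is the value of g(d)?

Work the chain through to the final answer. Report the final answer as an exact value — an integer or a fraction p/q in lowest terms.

Part 1: squarings mod 1516: 683^1=683, 683^2=1077, 683^4=189, 683^8=853, 683^16=1445, 683^32=493, 683^64=489, 683^128=1109, 683^256=405, 683^512=297, 683^1024=281, 683^2048=129, 683^4096=1481, 683^8192=1225, 683^16384=1301, 683^32768=745; 683^50642 = 683^2 * 683^16 * 683^64 * 683^128 * 683^256 * 683^1024 * 683^16384 * 683^32768 = 101 (mod 1516); answer 101
Part 2: S1 = 101; c = 20; f(2) = 3*(-1) + 3*(20) = 57; iterating: f(2)=57, f(3)=168, f(4)=675, f(5)=2529, f(6)=9612, f(7)=36423, f(8)=138105, f(9)=523584, f(10)=1985067, f(11)=7525953, f(12)=28533060, f(13)=108177039, f(14)=410130297, f(15)=1554922008; answer 1554922008
Part 3: S2 = 1554922008; r = -20; cross terms: (-35*-20 - 13*-17)=921, (13*24 - 38*-20)=1072, (38*27 - 17*24)=618, (17*35 - -31*27)=1432, (-31*14 - -11*35)=-49, (-11*-17 - -35*14)=677; twice the area = |4671| = 4671; area = 4671/2; boundary points = 3 + 1 + 3 + 8 + 1 + 1 = 17; strictly interior points = area - boundary/2 + 1 = 2328; answer 2328
Part 4: S3 = 2328; d = 5; 5*(5)^4 - 3*(5)^3 - 6*(5)^2 + 6 = (3125) + (-375) + (-150) + (6) = 2606; answer 2606

2606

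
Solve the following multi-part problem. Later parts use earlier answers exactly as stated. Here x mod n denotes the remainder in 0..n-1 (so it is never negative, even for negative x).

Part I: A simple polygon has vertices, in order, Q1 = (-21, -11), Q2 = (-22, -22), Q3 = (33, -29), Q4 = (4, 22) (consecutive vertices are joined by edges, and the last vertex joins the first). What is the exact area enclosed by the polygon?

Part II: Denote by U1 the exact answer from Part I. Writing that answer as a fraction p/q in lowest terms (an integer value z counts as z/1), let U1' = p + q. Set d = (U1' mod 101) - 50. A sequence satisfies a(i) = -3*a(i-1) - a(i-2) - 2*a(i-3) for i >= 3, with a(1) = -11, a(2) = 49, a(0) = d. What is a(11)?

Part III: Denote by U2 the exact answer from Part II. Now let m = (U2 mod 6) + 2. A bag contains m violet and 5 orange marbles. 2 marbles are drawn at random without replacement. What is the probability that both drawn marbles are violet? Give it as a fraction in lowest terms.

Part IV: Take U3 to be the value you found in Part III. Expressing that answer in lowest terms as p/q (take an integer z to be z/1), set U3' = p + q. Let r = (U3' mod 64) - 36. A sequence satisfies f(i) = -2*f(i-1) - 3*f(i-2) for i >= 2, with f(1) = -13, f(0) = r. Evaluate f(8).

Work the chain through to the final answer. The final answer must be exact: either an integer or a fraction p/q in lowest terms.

1703

Part I: cross terms: (-21*-22 - -22*-11)=220, (-22*-29 - 33*-22)=1364, (33*22 - 4*-29)=842, (4*-11 - -21*22)=418; twice the area = |2844| = 2844; area = 1422; answer 1422
Part II: U1 = 1422; threaded value p + q = 1423; d = -41; a(3) = -3*(49) - 1*(-11) - 2*(-41) = -54; iterating: a(3)=-54, a(4)=135, a(5)=-449, a(6)=1320, a(7)=-3781, a(8)=10921, a(9)=-31622, a(10)=91507, a(11)=-264741; answer -264741
Part III: U2 = -264741; m = 5; total draws C(10,2) = 45; favorable C(5,2) = 10; P = 2/9; answer 2/9
Part IV: U3 = 2/9; threaded value p + q = 11; r = -25; f(2) = -2*(-13) - 3*(-25) = 101; iterating: f(2)=101, f(3)=-163, f(4)=23, f(5)=443, f(6)=-955, f(7)=581, f(8)=1703; answer 1703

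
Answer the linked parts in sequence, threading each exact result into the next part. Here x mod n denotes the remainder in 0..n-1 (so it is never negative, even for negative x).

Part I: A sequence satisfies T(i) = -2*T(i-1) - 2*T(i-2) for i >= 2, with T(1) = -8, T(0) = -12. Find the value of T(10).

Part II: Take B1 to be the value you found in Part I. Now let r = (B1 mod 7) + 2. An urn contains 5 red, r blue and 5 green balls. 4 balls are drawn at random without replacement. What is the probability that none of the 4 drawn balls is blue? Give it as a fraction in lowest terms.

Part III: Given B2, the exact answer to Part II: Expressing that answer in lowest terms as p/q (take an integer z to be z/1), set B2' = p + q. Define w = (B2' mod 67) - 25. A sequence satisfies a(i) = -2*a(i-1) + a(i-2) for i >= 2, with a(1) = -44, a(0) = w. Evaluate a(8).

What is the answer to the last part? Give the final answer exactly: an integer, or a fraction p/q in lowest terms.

Part I: T(2) = -2*(-8) - 2*(-12) = 40; iterating: T(2)=40, T(3)=-64, T(4)=48, T(5)=32, T(6)=-160, T(7)=256, T(8)=-192, T(9)=-128, T(10)=640; answer 640
Part II: B1 = 640; r = 5; total draws C(15,4) = 1365; favorable C(10,4) = 210; P = 2/13; answer 2/13
Part III: B2 = 2/13; threaded value p + q = 15; w = -10; a(2) = -2*(-44) + 1*(-10) = 78; iterating: a(2)=78, a(3)=-200, a(4)=478, a(5)=-1156, a(6)=2790, a(7)=-6736, a(8)=16262; answer 16262

16262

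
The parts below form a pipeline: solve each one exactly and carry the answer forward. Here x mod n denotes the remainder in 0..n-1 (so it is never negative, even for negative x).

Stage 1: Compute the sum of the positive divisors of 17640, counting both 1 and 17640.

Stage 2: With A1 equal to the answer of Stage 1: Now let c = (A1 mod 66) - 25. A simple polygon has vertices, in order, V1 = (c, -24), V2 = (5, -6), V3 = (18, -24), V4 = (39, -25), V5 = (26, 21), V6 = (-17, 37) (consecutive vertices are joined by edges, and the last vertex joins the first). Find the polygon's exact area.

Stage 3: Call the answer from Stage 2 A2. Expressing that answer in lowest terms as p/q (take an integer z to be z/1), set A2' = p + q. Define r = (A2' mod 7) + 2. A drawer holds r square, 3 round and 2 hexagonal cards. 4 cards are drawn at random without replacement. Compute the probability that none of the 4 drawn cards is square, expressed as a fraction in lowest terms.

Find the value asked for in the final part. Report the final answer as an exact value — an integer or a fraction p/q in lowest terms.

Stage 1: 17640 = 2^3 * 3^2 * 5 * 7^2; sigma = (1 + 2 + 4 + 8) * (1 + 3 + 9) * (1 + 5) * (1 + 7 + 49) = 15 * 13 * 6 * 57 = 66690; answer 66690
Stage 2: A1 = 66690; c = 5; cross terms: (5*-6 - 5*-24)=90, (5*-24 - 18*-6)=-12, (18*-25 - 39*-24)=486, (39*21 - 26*-25)=1469, (26*37 - -17*21)=1319, (-17*-24 - 5*37)=223; twice the area = |3575| = 3575; area = 3575/2; answer 3575/2
Stage 3: A2 = 3575/2; threaded value p + q = 3577; r = 2; total draws C(7,4) = 35; favorable C(5,4) = 5; P = 1/7; answer 1/7

1/7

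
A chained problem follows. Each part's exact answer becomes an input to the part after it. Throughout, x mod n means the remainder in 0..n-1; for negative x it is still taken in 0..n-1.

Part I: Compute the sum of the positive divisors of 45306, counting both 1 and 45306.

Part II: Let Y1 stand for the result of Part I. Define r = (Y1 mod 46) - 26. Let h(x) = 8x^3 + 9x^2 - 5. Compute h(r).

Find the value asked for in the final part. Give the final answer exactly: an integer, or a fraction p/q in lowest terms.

-12533

Part I: 45306 = 2 * 3^3 * 839; sigma = (1 + 2) * (1 + 3 + 9 + 27) * (1 + 839) = 3 * 40 * 840 = 100800; answer 100800
Part II: Y1 = 100800; r = -12; 8*(-12)^3 + 9*(-12)^2 - 5 = (-13824) + (1296) + (-5) = -12533; answer -12533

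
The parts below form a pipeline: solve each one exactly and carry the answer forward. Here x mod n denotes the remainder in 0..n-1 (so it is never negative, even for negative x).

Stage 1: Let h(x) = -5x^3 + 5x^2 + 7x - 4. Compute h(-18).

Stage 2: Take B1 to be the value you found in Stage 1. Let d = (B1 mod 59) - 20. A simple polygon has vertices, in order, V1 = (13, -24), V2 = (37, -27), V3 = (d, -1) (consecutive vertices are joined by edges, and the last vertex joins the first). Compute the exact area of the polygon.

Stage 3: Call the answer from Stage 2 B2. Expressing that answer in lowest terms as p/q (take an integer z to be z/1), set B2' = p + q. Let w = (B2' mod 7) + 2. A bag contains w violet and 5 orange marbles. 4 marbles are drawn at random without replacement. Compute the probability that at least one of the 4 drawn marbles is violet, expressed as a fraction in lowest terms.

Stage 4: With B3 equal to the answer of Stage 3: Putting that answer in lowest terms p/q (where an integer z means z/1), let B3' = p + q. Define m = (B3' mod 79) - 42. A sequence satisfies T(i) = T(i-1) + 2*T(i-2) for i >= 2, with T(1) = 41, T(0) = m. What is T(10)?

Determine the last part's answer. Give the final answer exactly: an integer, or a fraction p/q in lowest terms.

Stage 1: -5*(-18)^3 + 5*(-18)^2 + 7*(-18)^1 - 4 = (29160) + (1620) + (-126) + (-4) = 30650; answer 30650
Stage 2: B1 = 30650; d = 9; cross terms: (13*-27 - 37*-24)=537, (37*-1 - 9*-27)=206, (9*-24 - 13*-1)=-203; twice the area = |540| = 540; area = 270; answer 270
Stage 3: B2 = 270; threaded value p + q = 271; w = 7; total draws C(12,4) = 495; complement C(5,4) = 5; favorable 495 - 5 = 490; P = 98/99; answer 98/99
Stage 4: B3 = 98/99; threaded value p + q = 197; m = -3; T(2) = 1*(41) + 2*(-3) = 35; iterating: T(2)=35, T(3)=117, T(4)=187, T(5)=421, T(6)=795, T(7)=1637, T(8)=3227, T(9)=6501, T(10)=12955; answer 12955

12955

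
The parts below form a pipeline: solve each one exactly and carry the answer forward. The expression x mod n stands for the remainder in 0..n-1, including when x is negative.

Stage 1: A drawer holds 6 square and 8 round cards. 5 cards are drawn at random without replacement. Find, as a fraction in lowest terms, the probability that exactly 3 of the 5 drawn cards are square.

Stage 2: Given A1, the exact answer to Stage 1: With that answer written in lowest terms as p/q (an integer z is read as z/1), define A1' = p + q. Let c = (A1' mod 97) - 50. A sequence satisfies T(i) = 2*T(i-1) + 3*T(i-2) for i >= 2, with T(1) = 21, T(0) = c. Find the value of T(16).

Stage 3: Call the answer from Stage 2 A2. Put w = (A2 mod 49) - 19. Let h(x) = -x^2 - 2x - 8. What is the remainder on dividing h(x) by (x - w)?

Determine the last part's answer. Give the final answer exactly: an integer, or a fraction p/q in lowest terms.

-296

Stage 1: total draws C(14,5) = 2002; favorable C(6,3)*C(8,2) = 560; P = 40/143; answer 40/143
Stage 2: A1 = 40/143; threaded value p + q = 183; c = 36; T(2) = 2*(21) + 3*(36) = 150; iterating: T(2)=150, T(3)=363, T(4)=1176, T(5)=3441, T(6)=10410, T(7)=31143, T(8)=93516, T(9)=280461, T(10)=841470, T(11)=2524323, T(12)=7573056, T(13)=22719081, T(14)=68157330, T(15)=204471903, T(16)=613415796; answer 613415796
Stage 3: A2 = 613415796; w = 16; remainder = value at the root: -1*(16)^2 - 2*(16)^1 - 8 = (-256) + (-32) + (-8) = -296; answer -296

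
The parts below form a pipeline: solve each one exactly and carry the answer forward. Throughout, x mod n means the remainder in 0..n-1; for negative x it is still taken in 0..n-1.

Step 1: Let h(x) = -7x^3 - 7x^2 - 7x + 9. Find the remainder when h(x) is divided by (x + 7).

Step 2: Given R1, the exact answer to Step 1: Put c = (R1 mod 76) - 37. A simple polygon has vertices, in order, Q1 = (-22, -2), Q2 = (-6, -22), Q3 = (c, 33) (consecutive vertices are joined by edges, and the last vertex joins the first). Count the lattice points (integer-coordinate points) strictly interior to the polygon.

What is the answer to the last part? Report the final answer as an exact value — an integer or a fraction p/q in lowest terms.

760

Step 1: remainder = value at the root: -7*(-7)^3 - 7*(-7)^2 - 7*(-7)^1 + 9 = (2401) + (-343) + (49) + (9) = 2116; answer 2116
Step 2: R1 = 2116; c = 27; cross terms: (-22*-22 - -6*-2)=472, (-6*33 - 27*-22)=396, (27*-2 - -22*33)=672; twice the area = |1540| = 1540; area = 770; boundary points = 4 + 11 + 7 = 22; strictly interior points = area - boundary/2 + 1 = 760; answer 760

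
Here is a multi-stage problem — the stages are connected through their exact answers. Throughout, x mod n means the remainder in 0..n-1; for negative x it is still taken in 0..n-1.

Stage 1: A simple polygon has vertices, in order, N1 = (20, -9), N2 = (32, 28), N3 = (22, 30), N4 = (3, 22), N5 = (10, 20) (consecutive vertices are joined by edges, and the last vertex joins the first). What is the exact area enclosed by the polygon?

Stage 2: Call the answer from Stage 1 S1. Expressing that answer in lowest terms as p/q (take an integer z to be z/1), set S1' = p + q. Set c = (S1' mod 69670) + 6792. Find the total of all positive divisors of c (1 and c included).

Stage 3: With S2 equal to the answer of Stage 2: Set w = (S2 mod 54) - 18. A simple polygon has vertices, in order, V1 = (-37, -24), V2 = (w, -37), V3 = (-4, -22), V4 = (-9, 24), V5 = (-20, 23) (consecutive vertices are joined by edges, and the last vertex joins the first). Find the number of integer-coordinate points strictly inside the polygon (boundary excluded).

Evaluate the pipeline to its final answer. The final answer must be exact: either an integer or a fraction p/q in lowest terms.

Stage 1: cross terms: (20*28 - 32*-9)=848, (32*30 - 22*28)=344, (22*22 - 3*30)=394, (3*20 - 10*22)=-160, (10*-9 - 20*20)=-490; twice the area = |936| = 936; area = 468; answer 468
Stage 2: S1 = 468; threaded value p + q = 469; c = 7261; 7261 = 53 * 137; sigma = (1 + 53) * (1 + 137) = 54 * 138 = 7452; answer 7452
Stage 3: S2 = 7452; w = -18; cross terms: (-37*-37 - -18*-24)=937, (-18*-22 - -4*-37)=248, (-4*24 - -9*-22)=-294, (-9*23 - -20*24)=273, (-20*-24 - -37*23)=1331; twice the area = |2495| = 2495; area = 2495/2; boundary points = 1 + 1 + 1 + 1 + 1 = 5; strictly interior points = area - boundary/2 + 1 = 1246; answer 1246

1246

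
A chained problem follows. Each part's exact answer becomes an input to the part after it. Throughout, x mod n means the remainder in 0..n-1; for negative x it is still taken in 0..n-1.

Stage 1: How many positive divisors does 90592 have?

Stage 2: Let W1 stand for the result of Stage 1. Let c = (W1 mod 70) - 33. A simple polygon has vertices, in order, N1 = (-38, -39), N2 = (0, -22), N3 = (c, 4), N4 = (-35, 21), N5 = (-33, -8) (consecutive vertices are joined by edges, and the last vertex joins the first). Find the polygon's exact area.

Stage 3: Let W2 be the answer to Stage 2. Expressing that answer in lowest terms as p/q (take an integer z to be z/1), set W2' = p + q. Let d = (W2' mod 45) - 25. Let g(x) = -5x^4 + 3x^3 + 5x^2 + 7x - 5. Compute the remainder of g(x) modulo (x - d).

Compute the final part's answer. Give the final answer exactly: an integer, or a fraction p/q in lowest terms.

-27

Stage 1: 90592 = 2^5 * 19 * 149; number of divisors = (5+1) * (1+1) * (1+1) = 24; answer 24
Stage 2: W1 = 24; c = -9; cross terms: (-38*-22 - 0*-39)=836, (0*4 - -9*-22)=-198, (-9*21 - -35*4)=-49, (-35*-8 - -33*21)=973, (-33*-39 - -38*-8)=983; twice the area = |2545| = 2545; area = 2545/2; answer 2545/2
Stage 3: W2 = 2545/2; threaded value p + q = 2547; d = 2; remainder = value at the root: -5*(2)^4 + 3*(2)^3 + 5*(2)^2 + 7*(2)^1 - 5 = (-80) + (24) + (20) + (14) + (-5) = -27; answer -27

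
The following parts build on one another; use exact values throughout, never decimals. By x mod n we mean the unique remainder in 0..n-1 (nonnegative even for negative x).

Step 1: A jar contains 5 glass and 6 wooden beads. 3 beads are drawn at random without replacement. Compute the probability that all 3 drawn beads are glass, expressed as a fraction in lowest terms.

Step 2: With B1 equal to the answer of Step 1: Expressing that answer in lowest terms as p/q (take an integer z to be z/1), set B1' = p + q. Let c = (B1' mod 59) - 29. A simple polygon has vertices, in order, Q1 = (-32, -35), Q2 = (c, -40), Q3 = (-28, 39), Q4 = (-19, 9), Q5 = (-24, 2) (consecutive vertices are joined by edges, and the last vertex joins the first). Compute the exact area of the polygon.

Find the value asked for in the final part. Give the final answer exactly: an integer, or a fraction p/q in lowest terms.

2175/2

Step 1: total draws C(11,3) = 165; favorable C(5,3) = 10; P = 2/33; answer 2/33
Step 2: B1 = 2/33; threaded value p + q = 35; c = 6; cross terms: (-32*-40 - 6*-35)=1490, (6*39 - -28*-40)=-886, (-28*9 - -19*39)=489, (-19*2 - -24*9)=178, (-24*-35 - -32*2)=904; twice the area = |2175| = 2175; area = 2175/2; answer 2175/2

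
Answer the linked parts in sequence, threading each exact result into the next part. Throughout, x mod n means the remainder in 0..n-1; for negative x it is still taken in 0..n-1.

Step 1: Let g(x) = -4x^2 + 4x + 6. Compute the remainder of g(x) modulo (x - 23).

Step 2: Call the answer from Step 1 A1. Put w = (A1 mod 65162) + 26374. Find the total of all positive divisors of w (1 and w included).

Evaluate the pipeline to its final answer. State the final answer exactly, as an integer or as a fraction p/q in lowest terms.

Step 1: remainder = value at the root: -4*(23)^2 + 4*(23)^1 + 6 = (-2116) + (92) + (6) = -2018; answer -2018
Step 2: A1 = -2018; w = 89518; 89518 = 2 * 11 * 13 * 313; sigma = (1 + 2) * (1 + 11) * (1 + 13) * (1 + 313) = 3 * 12 * 14 * 314 = 158256; answer 158256

158256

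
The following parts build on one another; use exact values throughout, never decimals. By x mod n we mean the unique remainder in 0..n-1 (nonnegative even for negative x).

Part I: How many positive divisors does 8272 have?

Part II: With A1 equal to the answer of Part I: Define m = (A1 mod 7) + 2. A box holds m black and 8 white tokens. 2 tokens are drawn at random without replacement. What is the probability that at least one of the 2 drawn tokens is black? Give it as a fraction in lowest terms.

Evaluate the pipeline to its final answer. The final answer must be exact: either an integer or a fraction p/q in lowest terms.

23/30

Part I: 8272 = 2^4 * 11 * 47; number of divisors = (4+1) * (1+1) * (1+1) = 20; answer 20
Part II: A1 = 20; m = 8; total draws C(16,2) = 120; complement C(8,2) = 28; favorable 120 - 28 = 92; P = 23/30; answer 23/30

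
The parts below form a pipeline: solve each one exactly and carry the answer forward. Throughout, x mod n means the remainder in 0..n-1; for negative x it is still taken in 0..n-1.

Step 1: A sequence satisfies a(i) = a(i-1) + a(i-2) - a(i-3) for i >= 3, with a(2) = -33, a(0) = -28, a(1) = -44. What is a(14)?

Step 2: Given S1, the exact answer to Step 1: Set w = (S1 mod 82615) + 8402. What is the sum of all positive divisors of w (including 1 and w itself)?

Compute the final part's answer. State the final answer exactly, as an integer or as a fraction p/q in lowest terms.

Step 1: a(3) = 1*(-33) + 1*(-44) - 1*(-28) = -49; iterating: a(3)=-49, a(4)=-38, a(5)=-54, a(6)=-43, a(7)=-59, a(8)=-48, a(9)=-64, a(10)=-53, a(11)=-69, a(12)=-58, a(13)=-74, a(14)=-63; answer -63
Step 2: S1 = -63; w = 90954; 90954 = 2 * 3^2 * 31 * 163; sigma = (1 + 2) * (1 + 3 + 9) * (1 + 31) * (1 + 163) = 3 * 13 * 32 * 164 = 204672; answer 204672

204672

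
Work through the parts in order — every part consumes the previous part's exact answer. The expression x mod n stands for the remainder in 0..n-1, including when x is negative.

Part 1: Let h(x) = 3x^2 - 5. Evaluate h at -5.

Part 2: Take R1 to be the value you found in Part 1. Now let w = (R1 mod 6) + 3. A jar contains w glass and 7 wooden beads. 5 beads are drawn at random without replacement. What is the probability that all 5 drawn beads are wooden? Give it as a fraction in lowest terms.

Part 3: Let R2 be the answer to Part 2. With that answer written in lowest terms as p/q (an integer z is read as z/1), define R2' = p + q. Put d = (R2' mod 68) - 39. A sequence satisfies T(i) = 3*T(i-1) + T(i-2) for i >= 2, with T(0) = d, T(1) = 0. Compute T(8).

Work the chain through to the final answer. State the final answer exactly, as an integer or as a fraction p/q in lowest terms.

-26158

Part 1: 3*(-5)^2 - 5 = (75) + (-5) = 70; answer 70
Part 2: R1 = 70; w = 7; total draws C(14,5) = 2002; favorable C(7,5) = 21; P = 3/286; answer 3/286
Part 3: R2 = 3/286; threaded value p + q = 289; d = -22; T(2) = 3*(0) + 1*(-22) = -22; iterating: T(2)=-22, T(3)=-66, T(4)=-220, T(5)=-726, T(6)=-2398, T(7)=-7920, T(8)=-26158; answer -26158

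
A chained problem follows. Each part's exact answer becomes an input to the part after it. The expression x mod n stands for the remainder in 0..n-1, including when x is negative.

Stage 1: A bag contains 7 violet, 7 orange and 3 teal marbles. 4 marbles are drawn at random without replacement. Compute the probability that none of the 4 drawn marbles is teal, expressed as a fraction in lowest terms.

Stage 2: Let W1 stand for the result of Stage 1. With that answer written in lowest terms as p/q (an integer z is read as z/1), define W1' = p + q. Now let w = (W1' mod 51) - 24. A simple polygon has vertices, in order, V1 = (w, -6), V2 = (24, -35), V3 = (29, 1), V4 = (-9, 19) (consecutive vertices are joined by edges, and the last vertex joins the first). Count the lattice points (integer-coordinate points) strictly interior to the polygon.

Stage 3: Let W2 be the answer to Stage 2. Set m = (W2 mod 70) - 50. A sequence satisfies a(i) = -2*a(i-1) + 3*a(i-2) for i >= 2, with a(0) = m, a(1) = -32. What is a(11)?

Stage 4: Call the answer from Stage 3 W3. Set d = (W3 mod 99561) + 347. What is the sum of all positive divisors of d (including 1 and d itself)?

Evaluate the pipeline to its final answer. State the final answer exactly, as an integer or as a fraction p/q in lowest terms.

Stage 1: total draws C(17,4) = 2380; favorable C(14,4) = 1001; P = 143/340; answer 143/340
Stage 2: W1 = 143/340; threaded value p + q = 483; w = 0; cross terms: (0*-35 - 24*-6)=144, (24*1 - 29*-35)=1039, (29*19 - -9*1)=560, (-9*-6 - 0*19)=54; twice the area = |1797| = 1797; area = 1797/2; boundary points = 1 + 1 + 2 + 1 = 5; strictly interior points = area - boundary/2 + 1 = 897; answer 897
Stage 3: W2 = 897; m = 7; a(2) = -2*(-32) + 3*(7) = 85; iterating: a(2)=85, a(3)=-266, a(4)=787, a(5)=-2372, a(6)=7105, a(7)=-21326, a(8)=63967, a(9)=-191912, a(10)=575725, a(11)=-1727186; answer -1727186
Stage 4: W3 = -1727186; d = 65259; 65259 = 3^3 * 2417; sigma = (1 + 3 + 9 + 27) * (1 + 2417) = 40 * 2418 = 96720; answer 96720

96720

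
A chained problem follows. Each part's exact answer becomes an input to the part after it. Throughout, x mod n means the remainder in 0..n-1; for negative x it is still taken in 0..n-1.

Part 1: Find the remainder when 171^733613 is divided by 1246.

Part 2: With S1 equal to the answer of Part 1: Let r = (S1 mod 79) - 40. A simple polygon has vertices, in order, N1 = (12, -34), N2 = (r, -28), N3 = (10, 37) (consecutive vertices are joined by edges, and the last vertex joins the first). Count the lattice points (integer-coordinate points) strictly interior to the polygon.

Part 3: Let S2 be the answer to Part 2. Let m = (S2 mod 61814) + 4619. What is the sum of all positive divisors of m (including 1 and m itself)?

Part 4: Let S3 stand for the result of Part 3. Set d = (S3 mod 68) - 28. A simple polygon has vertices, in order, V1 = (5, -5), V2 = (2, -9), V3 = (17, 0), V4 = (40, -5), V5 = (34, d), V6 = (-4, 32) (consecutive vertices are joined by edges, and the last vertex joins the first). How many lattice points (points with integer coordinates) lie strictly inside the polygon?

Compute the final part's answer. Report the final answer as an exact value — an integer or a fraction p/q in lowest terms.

Part 1: squarings mod 1246: 171^1=171, 171^2=583, 171^4=977, 171^8=93, 171^16=1173, 171^32=345, 171^64=655, 171^128=401, 171^256=67, 171^512=751, 171^1024=809, 171^2048=331, 171^4096=1159, 171^8192=93, 171^16384=1173, 171^32768=345, 171^65536=655, 171^131072=401, 171^262144=67, 171^524288=751; 171^733613 = 171^1 * 171^4 * 171^8 * 171^32 * 171^128 * 171^256 * 171^4096 * 171^8192 * 171^65536 * 171^131072 * 171^524288 = 719 (mod 1246); answer 719
Part 2: S1 = 719; r = -32; cross terms: (12*-28 - -32*-34)=-1424, (-32*37 - 10*-28)=-904, (10*-34 - 12*37)=-784; twice the area = |-3112| = 3112; area = 1556; boundary points = 2 + 1 + 1 = 4; strictly interior points = area - boundary/2 + 1 = 1555; answer 1555
Part 3: S2 = 1555; m = 6174; 6174 = 2 * 3^2 * 7^3; sigma = (1 + 2) * (1 + 3 + 9) * (1 + 7 + 49 + 343) = 3 * 13 * 400 = 15600; answer 15600
Part 4: S3 = 15600; d = 0; cross terms: (5*-9 - 2*-5)=-35, (2*0 - 17*-9)=153, (17*-5 - 40*0)=-85, (40*0 - 34*-5)=170, (34*32 - -4*0)=1088, (-4*-5 - 5*32)=-140; twice the area = |1151| = 1151; area = 1151/2; boundary points = 1 + 3 + 1 + 1 + 2 + 1 = 9; strictly interior points = area - boundary/2 + 1 = 572; answer 572

572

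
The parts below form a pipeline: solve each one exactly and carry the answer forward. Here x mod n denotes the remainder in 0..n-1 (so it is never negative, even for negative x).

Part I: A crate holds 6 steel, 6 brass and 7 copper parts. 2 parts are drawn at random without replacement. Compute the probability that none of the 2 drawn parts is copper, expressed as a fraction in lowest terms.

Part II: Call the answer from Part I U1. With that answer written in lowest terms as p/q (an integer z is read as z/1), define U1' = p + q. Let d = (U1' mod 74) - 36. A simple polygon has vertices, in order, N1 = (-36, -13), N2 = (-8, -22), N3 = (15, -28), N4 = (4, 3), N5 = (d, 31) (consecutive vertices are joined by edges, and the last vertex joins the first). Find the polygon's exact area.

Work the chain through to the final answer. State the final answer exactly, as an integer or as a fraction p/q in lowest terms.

Part I: total draws C(19,2) = 171; favorable C(12,2) = 66; P = 22/57; answer 22/57
Part II: U1 = 22/57; threaded value p + q = 79; d = -31; cross terms: (-36*-22 - -8*-13)=688, (-8*-28 - 15*-22)=554, (15*3 - 4*-28)=157, (4*31 - -31*3)=217, (-31*-13 - -36*31)=1519; twice the area = |3135| = 3135; area = 3135/2; answer 3135/2

3135/2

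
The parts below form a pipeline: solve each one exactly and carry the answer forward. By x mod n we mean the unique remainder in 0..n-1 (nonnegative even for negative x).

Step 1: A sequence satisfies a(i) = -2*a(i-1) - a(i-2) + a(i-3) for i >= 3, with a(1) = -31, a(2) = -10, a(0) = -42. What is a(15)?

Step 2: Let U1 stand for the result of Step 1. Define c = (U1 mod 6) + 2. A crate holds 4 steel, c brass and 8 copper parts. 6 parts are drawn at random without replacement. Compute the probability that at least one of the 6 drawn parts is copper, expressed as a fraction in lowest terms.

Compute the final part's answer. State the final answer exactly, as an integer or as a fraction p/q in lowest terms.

Step 1: a(3) = -2*(-10) - 1*(-31) + 1*(-42) = 9; iterating: a(3)=9, a(4)=-39, a(5)=59, a(6)=-70, a(7)=42, a(8)=45, a(9)=-202, a(10)=401, a(11)=-555, a(12)=507, a(13)=-58, a(14)=-946, a(15)=2457; answer 2457
Step 2: U1 = 2457; c = 5; total draws C(17,6) = 12376; complement C(9,6) = 84; favorable 12376 - 84 = 12292; P = 439/442; answer 439/442

439/442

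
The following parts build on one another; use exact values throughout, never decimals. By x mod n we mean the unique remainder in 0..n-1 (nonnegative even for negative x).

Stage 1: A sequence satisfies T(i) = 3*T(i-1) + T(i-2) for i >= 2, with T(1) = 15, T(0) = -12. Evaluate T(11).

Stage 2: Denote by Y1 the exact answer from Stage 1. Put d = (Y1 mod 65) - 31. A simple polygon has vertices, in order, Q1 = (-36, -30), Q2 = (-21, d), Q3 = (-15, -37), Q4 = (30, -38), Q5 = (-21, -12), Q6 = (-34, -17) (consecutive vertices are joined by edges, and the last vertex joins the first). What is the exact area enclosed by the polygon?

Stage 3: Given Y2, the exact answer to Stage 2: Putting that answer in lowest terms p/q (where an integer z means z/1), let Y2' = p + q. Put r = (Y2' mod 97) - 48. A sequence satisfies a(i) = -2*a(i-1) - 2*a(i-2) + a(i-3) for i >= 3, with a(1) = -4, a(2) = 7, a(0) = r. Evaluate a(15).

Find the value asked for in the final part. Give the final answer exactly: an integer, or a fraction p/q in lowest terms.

27835

Stage 1: T(2) = 3*(15) + 1*(-12) = 33; iterating: T(2)=33, T(3)=114, T(4)=375, T(5)=1239, T(6)=4092, T(7)=13515, T(8)=44637, T(9)=147426, T(10)=486915, T(11)=1608171; answer 1608171
Stage 2: Y1 = 1608171; d = -25; cross terms: (-36*-25 - -21*-30)=270, (-21*-37 - -15*-25)=402, (-15*-38 - 30*-37)=1680, (30*-12 - -21*-38)=-1158, (-21*-17 - -34*-12)=-51, (-34*-30 - -36*-17)=408; twice the area = |1551| = 1551; area = 1551/2; answer 1551/2
Stage 3: Y2 = 1551/2; threaded value p + q = 1553; r = -47; a(3) = -2*(7) - 2*(-4) + 1*(-47) = -53; iterating: a(3)=-53, a(4)=88, a(5)=-63, a(6)=-103, a(7)=420, a(8)=-697, a(9)=451, a(10)=912, a(11)=-3423, a(12)=5473, a(13)=-3188, a(14)=-7993, a(15)=27835; answer 27835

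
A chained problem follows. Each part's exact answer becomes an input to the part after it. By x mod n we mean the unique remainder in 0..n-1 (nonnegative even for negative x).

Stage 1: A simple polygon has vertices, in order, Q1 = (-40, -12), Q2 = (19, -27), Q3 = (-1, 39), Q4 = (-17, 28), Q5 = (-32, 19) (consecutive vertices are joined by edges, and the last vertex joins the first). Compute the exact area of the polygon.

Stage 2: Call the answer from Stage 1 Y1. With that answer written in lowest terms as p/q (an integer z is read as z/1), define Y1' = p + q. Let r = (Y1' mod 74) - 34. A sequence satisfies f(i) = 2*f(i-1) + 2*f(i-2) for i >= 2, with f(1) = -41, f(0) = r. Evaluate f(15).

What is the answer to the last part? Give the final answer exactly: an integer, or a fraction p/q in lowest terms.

-35775616

Stage 1: cross terms: (-40*-27 - 19*-12)=1308, (19*39 - -1*-27)=714, (-1*28 - -17*39)=635, (-17*19 - -32*28)=573, (-32*-12 - -40*19)=1144; twice the area = |4374| = 4374; area = 2187; answer 2187
Stage 2: Y1 = 2187; threaded value p + q = 2188; r = 8; f(2) = 2*(-41) + 2*(8) = -66; iterating: f(2)=-66, f(3)=-214, f(4)=-560, f(5)=-1548, f(6)=-4216, f(7)=-11528, f(8)=-31488, f(9)=-86032, f(10)=-235040, f(11)=-642144, f(12)=-1754368, f(13)=-4793024, f(14)=-13094784, f(15)=-35775616; answer -35775616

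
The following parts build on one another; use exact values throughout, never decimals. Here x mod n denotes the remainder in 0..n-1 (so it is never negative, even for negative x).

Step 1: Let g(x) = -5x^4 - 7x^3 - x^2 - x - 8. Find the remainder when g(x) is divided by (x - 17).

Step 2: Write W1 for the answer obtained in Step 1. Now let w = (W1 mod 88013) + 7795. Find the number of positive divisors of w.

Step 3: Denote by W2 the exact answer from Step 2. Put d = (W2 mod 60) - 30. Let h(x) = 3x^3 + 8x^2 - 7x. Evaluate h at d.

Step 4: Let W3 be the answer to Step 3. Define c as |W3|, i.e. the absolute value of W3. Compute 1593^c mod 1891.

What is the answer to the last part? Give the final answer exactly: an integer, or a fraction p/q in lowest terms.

Step 1: remainder = value at the root: -5*(17)^4 - 7*(17)^3 - 1*(17)^2 - 1*(17)^1 - 8 = (-417605) + (-34391) + (-289) + (-17) + (-8) = -452310; answer -452310
Step 2: W1 = -452310; w = 83563; 83563 is prime, so its only divisors are 1 and 83563; count = 2; answer 2
Step 3: W2 = 2; d = -28; 3*(-28)^3 + 8*(-28)^2 - 7*(-28)^1 = (-65856) + (6272) + (196) = -59388; answer -59388
Step 4: W3 = -59388; c = 59388; squarings mod 1891: 1593^1=1593, 1593^2=1818, 1593^4=1547, 1593^8=1094, 1593^16=1724, 1593^32=1415, 1593^64=1547, 1593^128=1094, 1593^256=1724, 1593^512=1415, 1593^1024=1547, 1593^2048=1094, 1593^4096=1724, 1593^8192=1415, 1593^16384=1547, 1593^32768=1094; 1593^59388 = 1593^4 * 1593^8 * 1593^16 * 1593^32 * 1593^64 * 1593^128 * 1593^256 * 1593^512 * 1593^1024 * 1593^8192 * 1593^16384 * 1593^32768 = 70 (mod 1891); answer 70

70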